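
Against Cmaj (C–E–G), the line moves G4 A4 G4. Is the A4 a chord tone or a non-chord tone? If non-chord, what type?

Non-chord tone — a neighbor tone.

The harmony at that moment is C major triad (C, E, G); A4 is not a chord tone.
It is approached by step up from G4 and left by step down to G4.
Step away and step back to the same note — a neighbor tone (upper neighbor).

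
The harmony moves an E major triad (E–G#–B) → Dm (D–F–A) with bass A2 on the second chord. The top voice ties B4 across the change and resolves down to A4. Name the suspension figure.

At the second chord the bass is A2. The suspended B4 lies a ninth above the bass; after resolving down by step to A4, the interval above the bass becomes an octave.
Suspension figures are named by those two intervals: 9–8.

9–8 suspension.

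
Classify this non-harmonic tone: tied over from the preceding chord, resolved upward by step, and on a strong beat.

Retardation.

Approach: by preparation — the pitch is first a chord tone, then held (tied or repeated) while the harmony changes under it. Departure: up by step. Metric position: strong.
A prepared dissonance that resolves upward by step — a retardation. (The same figure resolving downward would be a suspension.)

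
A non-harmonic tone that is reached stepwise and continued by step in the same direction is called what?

Approach: by step. Departure: by step, continuing in the same direction.
Stepwise on both sides with no change of direction means the note fills in the space between two different chord tones — a passing tone. (Had it turned back to its starting note it would be a neighbor tone instead.)

Passing tone.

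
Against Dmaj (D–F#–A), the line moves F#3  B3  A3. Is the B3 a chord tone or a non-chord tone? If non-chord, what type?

The harmony at that moment is D major triad (D, F#, A); B3 is not a chord tone.
It is approached by leap up from F#3 and left by step down to A3.
Leap in, step out — an appoggiatura.

Non-chord tone — an appoggiatura.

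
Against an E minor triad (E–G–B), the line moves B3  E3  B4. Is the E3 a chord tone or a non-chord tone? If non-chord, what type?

Chord tone (the root of E minor triad).

E minor triad contains E, G, B; E is the root, so it is a chord tone.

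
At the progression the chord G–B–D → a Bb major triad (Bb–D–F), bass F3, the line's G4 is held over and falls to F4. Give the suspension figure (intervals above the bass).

9–8 suspension.

At the second chord the bass is F3. The suspended G4 lies a ninth above the bass; after resolving down by step to F4, the interval above the bass becomes an octave.
Suspension figures are named by those two intervals: 9–8.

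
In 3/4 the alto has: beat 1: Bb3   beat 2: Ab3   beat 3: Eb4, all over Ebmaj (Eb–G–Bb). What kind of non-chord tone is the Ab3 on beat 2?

The harmony at that moment is Eb major triad (Eb, G, Bb); Ab3 is not a chord tone.
It is approached by step down from Bb3 and left by leap up to Eb4.
Step in, leap out, on a weak beat — an escape tone.

Escape tone.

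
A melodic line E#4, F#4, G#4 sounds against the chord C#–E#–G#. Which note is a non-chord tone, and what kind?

F#4 is a passing tone.

The harmony at that moment is C# major triad (C#, E#, G#); F#4 is not a chord tone.
It is approached by step up from E#4 and left by step up to G#4.
Step in, step out in the same direction — a passing tone.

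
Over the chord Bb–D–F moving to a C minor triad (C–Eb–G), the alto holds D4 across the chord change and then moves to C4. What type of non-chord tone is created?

D4 is a suspension.

The harmony at that moment is C minor triad (C, Eb, G); D4 is not a chord tone.
It is held over (the same pitch as the preceding D4) and left by step down to C4.
Held over from the previous chord and resolving down by step — a suspension.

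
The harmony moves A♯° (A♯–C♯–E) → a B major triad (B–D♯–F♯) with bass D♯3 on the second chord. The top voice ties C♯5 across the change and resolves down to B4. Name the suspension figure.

7–6 suspension.

At the second chord the bass is D♯3. The suspended C♯5 lies a seventh above the bass; after resolving down by step to B4, the interval above the bass becomes a sixth.
Suspension figures are named by those two intervals: 7–6.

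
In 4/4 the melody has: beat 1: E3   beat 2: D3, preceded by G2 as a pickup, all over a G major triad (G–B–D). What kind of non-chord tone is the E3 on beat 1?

The harmony at that moment is G major triad (G, B, D); E3 is not a chord tone.
It is approached by leap up from G2 and left by step down to D3.
Leap in, step out, metrically accented — an appoggiatura.

Appoggiatura.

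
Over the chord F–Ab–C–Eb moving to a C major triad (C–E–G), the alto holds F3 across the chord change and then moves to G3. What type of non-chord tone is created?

F3 is a retardation.

The harmony at that moment is C major triad (C, E, G); F3 is not a chord tone.
It is held over (the same pitch as the preceding F3) and left by step up to G3.
Held over from the previous chord and resolving up by step — a retardation.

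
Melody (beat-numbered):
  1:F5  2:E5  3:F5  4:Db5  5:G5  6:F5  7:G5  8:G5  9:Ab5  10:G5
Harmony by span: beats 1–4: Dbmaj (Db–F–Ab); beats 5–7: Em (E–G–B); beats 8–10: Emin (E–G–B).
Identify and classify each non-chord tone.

E5 (beat 2) — neighbor tone; F5 (beat 6) — neighbor tone; Ab5 (beat 9) — neighbor tone.

The harmony at that moment is Db major triad (Db, F, Ab); E5 is not a chord tone.
It is approached by step down from F5 and left by step up to F5.
Step away and step back to the same note — a neighbor tone (lower neighbor).
The harmony at that moment is E minor triad (E, G, B); F5 is not a chord tone.
It is approached by step down from G5 and left by step up to G5.
Step away and step back to the same note — a neighbor tone (lower neighbor).
The harmony at that moment is E minor triad (E, G, B); Ab5 is not a chord tone.
It is approached by step up from G5 and left by step down to G5.
Step away and step back to the same note — a neighbor tone (upper neighbor).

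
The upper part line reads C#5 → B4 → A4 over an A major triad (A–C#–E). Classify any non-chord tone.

B4 is a passing tone.

The harmony at that moment is A major triad (A, C#, E); B4 is not a chord tone.
It is approached by step down from C#5 and left by step down to A4.
Step in, step out in the same direction — a passing tone.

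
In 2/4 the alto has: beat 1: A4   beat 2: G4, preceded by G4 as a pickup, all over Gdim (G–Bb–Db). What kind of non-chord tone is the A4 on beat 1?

Upper neighbor tone.

The harmony at that moment is G diminished triad (G, Bb, Db); A4 is not a chord tone.
It is approached by step up from G4 and left by step down to G4.
Step away and step back to the same note — a neighbor tone (upper neighbor).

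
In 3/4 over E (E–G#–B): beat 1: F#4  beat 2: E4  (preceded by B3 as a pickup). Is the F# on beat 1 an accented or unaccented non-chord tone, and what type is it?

Accented appoggiatura.

The harmony at that moment is E major triad (E, G#, B); F#4 is not a chord tone.
It is approached by leap up from B3 and left by step down to E4.
Leap in, step out — an appoggiatura.
It falls on the downbeat, so it is accented.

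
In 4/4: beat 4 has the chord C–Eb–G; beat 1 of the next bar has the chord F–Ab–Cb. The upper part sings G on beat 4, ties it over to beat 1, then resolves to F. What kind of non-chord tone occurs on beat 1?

Suspension.

The harmony at that moment is F diminished triad (F, Ab, Cb); G is not a chord tone.
It is held over (the same pitch as the preceding G) and left by step down to F.
Held over from the previous chord and resolving down by step — a suspension.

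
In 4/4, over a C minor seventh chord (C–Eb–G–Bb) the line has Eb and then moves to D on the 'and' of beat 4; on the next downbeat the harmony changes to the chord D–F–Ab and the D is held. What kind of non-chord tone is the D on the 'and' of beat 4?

The harmony at that moment is C minor seventh chord (C, Eb, G, Bb); D is not a chord tone.
It is approached by step down from Eb and then sustained as the same pitch into the next harmony.
Arriving early and becoming a chord tone when the harmony changes — an anticipation.

Anticipation.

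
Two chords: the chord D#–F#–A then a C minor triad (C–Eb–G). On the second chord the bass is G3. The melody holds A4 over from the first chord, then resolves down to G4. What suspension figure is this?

9–8 suspension.

At the second chord the bass is G3. The suspended A4 lies a ninth above the bass; after resolving down by step to G4, the interval above the bass becomes an octave.
Suspension figures are named by those two intervals: 9–8.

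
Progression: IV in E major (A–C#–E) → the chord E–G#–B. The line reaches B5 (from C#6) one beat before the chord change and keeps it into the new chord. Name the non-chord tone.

B5 is an anticipation.

The harmony at that moment is A major triad (A, C#, E); B5 is not a chord tone.
It is approached by step down from C#6 and then sustained as the same pitch into the next harmony.
Arriving early and becoming a chord tone when the harmony changes — an anticipation.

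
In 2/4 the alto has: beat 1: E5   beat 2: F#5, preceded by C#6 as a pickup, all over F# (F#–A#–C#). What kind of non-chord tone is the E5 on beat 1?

Appoggiatura.

The harmony at that moment is F# major triad (F#, A#, C#); E5 is not a chord tone.
It is approached by leap down from C#6 and left by step up to F#5.
Leap in, step out, metrically accented — an appoggiatura.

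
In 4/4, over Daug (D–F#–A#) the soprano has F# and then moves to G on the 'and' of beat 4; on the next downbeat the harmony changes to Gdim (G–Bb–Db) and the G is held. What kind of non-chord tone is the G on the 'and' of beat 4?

Anticipation.

The harmony at that moment is D augmented triad (D, F#, A#); G is not a chord tone.
It is approached by step up from F# and then sustained as the same pitch into the next harmony.
Arriving early and becoming a chord tone when the harmony changes — an anticipation.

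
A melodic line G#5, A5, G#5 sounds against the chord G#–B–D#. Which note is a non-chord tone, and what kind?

The harmony at that moment is G# minor triad (G#, B, D#); A5 is not a chord tone.
It is approached by step up from G#5 and left by step down to G#5.
Step away and step back to the same note — a neighbor tone (upper neighbor).

A5 is a neighbor tone.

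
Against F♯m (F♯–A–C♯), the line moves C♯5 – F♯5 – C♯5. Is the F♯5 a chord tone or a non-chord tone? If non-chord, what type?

F# minor triad contains F♯, A, C♯; F♯ is the root, so it is a chord tone.

Chord tone (the root of F# minor triad).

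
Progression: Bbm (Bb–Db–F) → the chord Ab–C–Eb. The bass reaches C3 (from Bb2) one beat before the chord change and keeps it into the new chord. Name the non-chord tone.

The harmony at that moment is Bb minor triad (Bb, Db, F); C3 is not a chord tone.
It is approached by step up from Bb2 and then sustained as the same pitch into the next harmony.
Arriving early and becoming a chord tone when the harmony changes — an anticipation.

C3 is an anticipation.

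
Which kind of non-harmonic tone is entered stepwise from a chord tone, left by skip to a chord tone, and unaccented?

Escape tone.

Approach: by step. Departure: by leap. Metric position: weak.
Step in, leap out, from a weak position — an escape tone (échappée). (It is the mirror image of the appoggiatura, which leaps in and steps out on a strong beat.)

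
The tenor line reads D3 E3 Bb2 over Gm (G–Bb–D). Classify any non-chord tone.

E3 is an escape tone.

The harmony at that moment is G minor triad (G, Bb, D); E3 is not a chord tone.
It is approached by step up from D3 and left by leap down to Bb2.
Step in, leap out — an escape tone.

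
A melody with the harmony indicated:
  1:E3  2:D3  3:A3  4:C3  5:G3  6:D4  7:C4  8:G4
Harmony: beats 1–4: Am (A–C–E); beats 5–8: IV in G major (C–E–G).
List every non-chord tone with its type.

D3 (beat 2) — escape tone; D4 (beat 6) — appoggiatura.

The harmony at that moment is A minor triad (A, C, E); D3 is not a chord tone.
It is approached by step down from E3 and left by leap up to A3.
Step in, leap out — an escape tone.
The harmony at that moment is C major triad (C, E, G); D4 is not a chord tone.
It is approached by leap up from G3 and left by step down to C4.
Leap in, step out — an appoggiatura.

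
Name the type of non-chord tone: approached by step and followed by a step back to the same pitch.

Neighbor tone.

Approach: by step. Departure: by step in the opposite direction, back to the starting pitch.
Stepwise on both sides but reversing to return to the same chord tone — a neighbor tone. (Had it continued onward in the same direction it would be a passing tone instead.)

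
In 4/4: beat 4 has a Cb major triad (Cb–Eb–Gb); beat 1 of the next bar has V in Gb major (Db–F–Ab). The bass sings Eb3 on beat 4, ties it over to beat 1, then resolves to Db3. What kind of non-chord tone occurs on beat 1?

Suspension.

The harmony at that moment is Db major triad (Db, F, Ab); Eb3 is not a chord tone.
It is held over (the same pitch as the preceding Eb3) and left by step down to Db3.
Held over from the previous chord and resolving down by step — a suspension.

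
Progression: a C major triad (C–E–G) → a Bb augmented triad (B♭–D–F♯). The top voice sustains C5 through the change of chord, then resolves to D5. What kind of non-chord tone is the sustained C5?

The harmony at that moment is B♭ augmented triad (B♭, D, F♯); C5 is not a chord tone.
It is held over (the same pitch as the preceding C5) and left by step up to D5.
Held over from the previous chord and resolving up by step — a retardation.

C5 is a retardation.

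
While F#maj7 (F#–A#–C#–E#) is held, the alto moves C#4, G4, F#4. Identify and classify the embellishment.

G4 is an appoggiatura.

The harmony at that moment is F# major seventh chord (F#, A#, C#, E#); G4 is not a chord tone.
It is approached by leap up from C#4 and left by step down to F#4.
Leap in, step out — an appoggiatura.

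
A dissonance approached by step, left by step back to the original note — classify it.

Neighbor tone.

Approach: by step. Departure: by step in the opposite direction, back to the starting pitch.
Stepwise on both sides but reversing to return to the same chord tone — a neighbor tone. (Had it continued onward in the same direction it would be a passing tone instead.)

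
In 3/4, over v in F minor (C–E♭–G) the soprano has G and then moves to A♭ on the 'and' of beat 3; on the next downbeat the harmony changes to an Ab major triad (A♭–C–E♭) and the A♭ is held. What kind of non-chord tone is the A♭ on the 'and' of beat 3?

Anticipation.

The harmony at that moment is C minor triad (C, E♭, G); A♭ is not a chord tone.
It is approached by step up from G and then sustained as the same pitch into the next harmony.
Arriving early and becoming a chord tone when the harmony changes — an anticipation.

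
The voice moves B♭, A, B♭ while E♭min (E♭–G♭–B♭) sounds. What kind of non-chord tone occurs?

The harmony at that moment is E♭ minor triad (E♭, G♭, B♭); A is not a chord tone.
It is approached by step down from B♭ and left by step up to B♭.
Step away and step back to the same note — a neighbor tone (lower neighbor).

A is a neighbor tone.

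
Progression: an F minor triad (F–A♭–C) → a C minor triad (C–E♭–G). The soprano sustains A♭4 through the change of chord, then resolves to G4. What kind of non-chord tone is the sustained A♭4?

The harmony at that moment is C minor triad (C, E♭, G); A♭4 is not a chord tone.
It is held over (the same pitch as the preceding A♭4) and left by step down to G4.
Held over from the previous chord and resolving down by step — a suspension.

A♭4 is a suspension.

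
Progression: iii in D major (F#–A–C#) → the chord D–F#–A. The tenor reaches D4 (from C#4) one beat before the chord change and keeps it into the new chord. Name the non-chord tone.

The harmony at that moment is F# minor triad (F#, A, C#); D4 is not a chord tone.
It is approached by step up from C#4 and then sustained as the same pitch into the next harmony.
Arriving early and becoming a chord tone when the harmony changes — an anticipation.

D4 is an anticipation.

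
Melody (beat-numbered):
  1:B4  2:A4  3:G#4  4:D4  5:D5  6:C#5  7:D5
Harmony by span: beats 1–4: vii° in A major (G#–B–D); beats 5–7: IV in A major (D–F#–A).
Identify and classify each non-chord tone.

The harmony at that moment is G# diminished triad (G#, B, D); A4 is not a chord tone.
It is approached by step down from B4 and left by step down to G#4.
Step in, step out in the same direction — a passing tone.
The harmony at that moment is D major triad (D, F#, A); C#5 is not a chord tone.
It is approached by step down from D5 and left by step up to D5.
Step away and step back to the same note — a neighbor tone (lower neighbor).

A4 (beat 2) — passing tone; C#5 (beat 6) — neighbor tone.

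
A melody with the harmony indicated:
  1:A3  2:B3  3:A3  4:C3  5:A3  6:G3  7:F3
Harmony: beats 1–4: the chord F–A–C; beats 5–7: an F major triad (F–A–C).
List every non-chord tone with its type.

B3 (beat 2) — neighbor tone; G3 (beat 6) — passing tone.

The harmony at that moment is F major triad (F, A, C); B3 is not a chord tone.
It is approached by step up from A3 and left by step down to A3.
Step away and step back to the same note — a neighbor tone (upper neighbor).
The harmony at that moment is F major triad (F, A, C); G3 is not a chord tone.
It is approached by step down from A3 and left by step down to F3.
Step in, step out in the same direction — a passing tone.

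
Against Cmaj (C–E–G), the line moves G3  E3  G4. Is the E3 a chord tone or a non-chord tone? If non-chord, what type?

C major triad contains C, E, G; E is the third, so it is a chord tone.

Chord tone (the third of C major triad).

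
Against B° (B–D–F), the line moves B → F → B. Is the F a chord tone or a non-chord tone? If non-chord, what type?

B diminished triad contains B, D, F; F is the fifth, so it is a chord tone.

Chord tone (the fifth of B diminished triad).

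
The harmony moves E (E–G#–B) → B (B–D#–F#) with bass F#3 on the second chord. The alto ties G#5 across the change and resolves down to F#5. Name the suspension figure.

9–8 suspension.

At the second chord the bass is F#3. The suspended G#5 lies a ninth above the bass; after resolving down by step to F#5, the interval above the bass becomes an octave.
Suspension figures are named by those two intervals: 9–8.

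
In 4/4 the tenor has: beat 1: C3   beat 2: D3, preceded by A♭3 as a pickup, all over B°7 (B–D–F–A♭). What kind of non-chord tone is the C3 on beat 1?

The harmony at that moment is B diminished seventh chord (B, D, F, A♭); C3 is not a chord tone.
It is approached by leap down from A♭3 and left by step up to D3.
Leap in, step out, metrically accented — an appoggiatura.

Appoggiatura.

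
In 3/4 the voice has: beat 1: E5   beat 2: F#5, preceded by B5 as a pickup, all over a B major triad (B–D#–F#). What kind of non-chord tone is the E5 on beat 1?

Appoggiatura.

The harmony at that moment is B major triad (B, D#, F#); E5 is not a chord tone.
It is approached by leap down from B5 and left by step up to F#5.
Leap in, step out, metrically accented — an appoggiatura.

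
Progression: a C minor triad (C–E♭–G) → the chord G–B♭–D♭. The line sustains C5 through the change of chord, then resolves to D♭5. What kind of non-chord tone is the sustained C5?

C5 is a retardation.

The harmony at that moment is G diminished triad (G, B♭, D♭); C5 is not a chord tone.
It is held over (the same pitch as the preceding C5) and left by step up to D♭5.
Held over from the previous chord and resolving up by step — a retardation.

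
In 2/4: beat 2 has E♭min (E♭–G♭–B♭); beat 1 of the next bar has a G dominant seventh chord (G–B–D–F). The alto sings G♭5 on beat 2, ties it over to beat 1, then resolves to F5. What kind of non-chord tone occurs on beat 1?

Suspension.

The harmony at that moment is G dominant seventh chord (G, B, D, F); G♭5 is not a chord tone.
It is held over (the same pitch as the preceding G♭5) and left by step down to F5.
Held over from the previous chord and resolving down by step — a suspension.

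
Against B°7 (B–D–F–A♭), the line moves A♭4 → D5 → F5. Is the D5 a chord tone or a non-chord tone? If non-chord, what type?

Chord tone (the third of B diminished seventh chord).

B diminished seventh chord contains B, D, F, A♭; D is the third, so it is a chord tone.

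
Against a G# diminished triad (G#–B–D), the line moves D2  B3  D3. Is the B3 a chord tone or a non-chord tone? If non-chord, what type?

Chord tone (the third of G# diminished triad).

G# diminished triad contains G#, B, D; B is the third, so it is a chord tone.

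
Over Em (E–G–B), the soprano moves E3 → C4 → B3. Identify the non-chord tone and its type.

C4 is an appoggiatura.

The harmony at that moment is E minor triad (E, G, B); C4 is not a chord tone.
It is approached by leap up from E3 and left by step down to B3.
Leap in, step out — an appoggiatura.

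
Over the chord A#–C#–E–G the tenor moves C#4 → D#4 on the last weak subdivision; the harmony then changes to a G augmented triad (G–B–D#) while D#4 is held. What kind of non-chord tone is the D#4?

The harmony at that moment is A# diminished seventh chord (A#, C#, E, G); D#4 is not a chord tone.
It is approached by step up from C#4 and then sustained as the same pitch into the next harmony.
Arriving early and becoming a chord tone when the harmony changes — an anticipation.

D#4 is an anticipation.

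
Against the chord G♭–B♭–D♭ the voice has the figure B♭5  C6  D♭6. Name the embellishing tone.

The harmony at that moment is G♭ major triad (G♭, B♭, D♭); C6 is not a chord tone.
It is approached by step up from B♭5 and left by step up to D♭6.
Step in, step out in the same direction — a passing tone.

C6 is a passing tone.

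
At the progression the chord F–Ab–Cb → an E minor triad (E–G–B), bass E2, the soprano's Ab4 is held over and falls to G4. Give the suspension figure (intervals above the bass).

At the second chord the bass is E2. The suspended Ab4 lies a fourth above the bass; after resolving down by step to G4, the interval above the bass becomes a third.
Suspension figures are named by those two intervals: 4–3.

4–3 suspension.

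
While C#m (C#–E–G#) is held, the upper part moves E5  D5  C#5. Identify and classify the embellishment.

The harmony at that moment is C# minor triad (C#, E, G#); D5 is not a chord tone.
It is approached by step down from E5 and left by step down to C#5.
Step in, step out in the same direction — a passing tone.

D5 is a passing tone.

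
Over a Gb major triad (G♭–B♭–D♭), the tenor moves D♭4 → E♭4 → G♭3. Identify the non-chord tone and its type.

E♭4 is an escape tone.

The harmony at that moment is G♭ major triad (G♭, B♭, D♭); E♭4 is not a chord tone.
It is approached by step up from D♭4 and left by leap down to G♭3.
Step in, leap out — an escape tone.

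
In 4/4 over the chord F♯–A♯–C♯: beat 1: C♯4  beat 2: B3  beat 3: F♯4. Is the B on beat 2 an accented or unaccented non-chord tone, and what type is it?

The harmony at that moment is F♯ major triad (F♯, A♯, C♯); B3 is not a chord tone.
It is approached by step down from C♯4 and left by leap up to F♯4.
Step in, leap out — an escape tone.
It falls on a weak beat, so it is unaccented.

Unaccented escape tone.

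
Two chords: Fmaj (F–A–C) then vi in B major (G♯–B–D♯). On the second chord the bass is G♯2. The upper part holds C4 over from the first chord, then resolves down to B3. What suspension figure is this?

4–3 suspension.

At the second chord the bass is G♯2. The suspended C4 lies a fourth above the bass; after resolving down by step to B3, the interval above the bass becomes a third.
Suspension figures are named by those two intervals: 4–3.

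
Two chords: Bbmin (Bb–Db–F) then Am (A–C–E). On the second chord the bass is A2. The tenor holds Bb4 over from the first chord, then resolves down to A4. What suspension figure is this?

At the second chord the bass is A2. The suspended Bb4 lies a ninth above the bass; after resolving down by step to A4, the interval above the bass becomes an octave.
Suspension figures are named by those two intervals: 9–8.

9–8 suspension.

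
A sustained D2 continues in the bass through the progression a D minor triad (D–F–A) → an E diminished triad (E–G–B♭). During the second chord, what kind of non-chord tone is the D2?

Pedal tone (pedal point).

The harmony at that moment is E diminished triad (E, G, B♭); D2 is not a chord tone.
It is held over (the same pitch as the preceding D2) and then sustained as the same pitch into the next harmony.
Sustained through a change of harmony — a pedal tone.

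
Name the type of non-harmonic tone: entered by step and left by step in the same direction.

Approach: by step. Departure: by step, continuing in the same direction.
Stepwise on both sides with no change of direction means the note fills in the space between two different chord tones — a passing tone. (Had it turned back to its starting note it would be a neighbor tone instead.)

Passing tone.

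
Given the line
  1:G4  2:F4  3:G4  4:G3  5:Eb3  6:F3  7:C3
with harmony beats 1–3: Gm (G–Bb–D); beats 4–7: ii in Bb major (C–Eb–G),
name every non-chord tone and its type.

F4 (beat 2) — neighbor tone; F3 (beat 6) — escape tone.

The harmony at that moment is G minor triad (G, Bb, D); F4 is not a chord tone.
It is approached by step down from G4 and left by step up to G4.
Step away and step back to the same note — a neighbor tone (lower neighbor).
The harmony at that moment is C minor triad (C, Eb, G); F3 is not a chord tone.
It is approached by step up from Eb3 and left by leap down to C3.
Step in, leap out — an escape tone.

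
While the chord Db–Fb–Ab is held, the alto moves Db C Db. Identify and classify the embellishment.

C is a neighbor tone.

The harmony at that moment is Db minor triad (Db, Fb, Ab); C is not a chord tone.
It is approached by step down from Db and left by step up to Db.
Step away and step back to the same note — a neighbor tone (lower neighbor).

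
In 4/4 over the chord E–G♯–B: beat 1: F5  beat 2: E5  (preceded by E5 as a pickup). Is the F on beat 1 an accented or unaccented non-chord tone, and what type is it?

The harmony at that moment is E major triad (E, G♯, B); F5 is not a chord tone.
It is approached by step up from E5 and left by step down to E5.
Step away and step back to the same note — a neighbor tone (upper neighbor).
It falls on the downbeat, so it is accented.

Accented neighbor tone.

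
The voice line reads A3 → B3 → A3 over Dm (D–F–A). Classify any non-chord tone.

The harmony at that moment is D minor triad (D, F, A); B3 is not a chord tone.
It is approached by step up from A3 and left by step down to A3.
Step away and step back to the same note — a neighbor tone (upper neighbor).

B3 is a neighbor tone.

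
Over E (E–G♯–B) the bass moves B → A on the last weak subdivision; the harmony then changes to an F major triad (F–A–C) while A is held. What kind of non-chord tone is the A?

The harmony at that moment is E major triad (E, G♯, B); A is not a chord tone.
It is approached by step down from B and then sustained as the same pitch into the next harmony.
Arriving early and becoming a chord tone when the harmony changes — an anticipation.

A is an anticipation.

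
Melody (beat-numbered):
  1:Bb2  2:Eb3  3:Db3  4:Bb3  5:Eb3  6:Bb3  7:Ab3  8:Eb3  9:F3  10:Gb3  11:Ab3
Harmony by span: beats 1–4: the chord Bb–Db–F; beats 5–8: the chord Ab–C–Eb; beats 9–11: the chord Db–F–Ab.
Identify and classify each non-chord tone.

Eb3 (beat 2) — appoggiatura; Bb3 (beat 6) — appoggiatura; Gb3 (beat 10) — passing tone.

The harmony at that moment is Bb minor triad (Bb, Db, F); Eb3 is not a chord tone.
It is approached by leap up from Bb2 and left by step down to Db3.
Leap in, step out — an appoggiatura.
The harmony at that moment is Ab major triad (Ab, C, Eb); Bb3 is not a chord tone.
It is approached by leap up from Eb3 and left by step down to Ab3.
Leap in, step out — an appoggiatura.
The harmony at that moment is Db major triad (Db, F, Ab); Gb3 is not a chord tone.
It is approached by step up from F3 and left by step up to Ab3.
Step in, step out in the same direction — a passing tone.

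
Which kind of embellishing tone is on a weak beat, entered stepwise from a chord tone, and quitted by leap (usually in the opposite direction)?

Escape tone.

Approach: by step. Departure: by leap. Metric position: weak.
Step in, leap out, from a weak position — an escape tone (échappée). (It is the mirror image of the appoggiatura, which leaps in and steps out on a strong beat.)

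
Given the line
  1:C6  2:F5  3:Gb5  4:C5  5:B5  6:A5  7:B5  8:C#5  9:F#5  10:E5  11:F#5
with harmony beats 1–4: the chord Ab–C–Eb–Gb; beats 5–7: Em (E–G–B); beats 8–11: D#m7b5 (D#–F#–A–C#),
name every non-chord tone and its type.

The harmony at that moment is Ab dominant seventh chord (Ab, C, Eb, Gb); F5 is not a chord tone.
It is approached by leap down from C6 and left by step up to Gb5.
Leap in, step out — an appoggiatura.
The harmony at that moment is E minor triad (E, G, B); A5 is not a chord tone.
It is approached by step down from B5 and left by step up to B5.
Step away and step back to the same note — a neighbor tone (lower neighbor).
The harmony at that moment is D# half-diminished seventh chord (D#, F#, A, C#); E5 is not a chord tone.
It is approached by step down from F#5 and left by step up to F#5.
Step away and step back to the same note — a neighbor tone (lower neighbor).

F5 (beat 2) — appoggiatura; A5 (beat 6) — neighbor tone; E5 (beat 10) — neighbor tone.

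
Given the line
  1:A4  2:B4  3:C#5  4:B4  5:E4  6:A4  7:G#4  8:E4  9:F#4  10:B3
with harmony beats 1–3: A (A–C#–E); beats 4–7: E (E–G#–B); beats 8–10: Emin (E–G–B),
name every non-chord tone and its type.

The harmony at that moment is A major triad (A, C#, E); B4 is not a chord tone.
It is approached by step up from A4 and left by step up to C#5.
Step in, step out in the same direction — a passing tone.
The harmony at that moment is E major triad (E, G#, B); A4 is not a chord tone.
It is approached by leap up from E4 and left by step down to G#4.
Leap in, step out — an appoggiatura.
The harmony at that moment is E minor triad (E, G, B); F#4 is not a chord tone.
It is approached by step up from E4 and left by leap down to B3.
Step in, leap out — an escape tone.

B4 (beat 2) — passing tone; A4 (beat 6) — appoggiatura; F#4 (beat 9) — escape tone.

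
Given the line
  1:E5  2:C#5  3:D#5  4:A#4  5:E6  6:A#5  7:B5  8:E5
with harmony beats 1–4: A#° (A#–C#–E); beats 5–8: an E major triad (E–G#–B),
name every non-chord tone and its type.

D#5 (beat 3) — escape tone; A#5 (beat 6) — appoggiatura.

The harmony at that moment is A# diminished triad (A#, C#, E); D#5 is not a chord tone.
It is approached by step up from C#5 and left by leap down to A#4.
Step in, leap out — an escape tone.
The harmony at that moment is E major triad (E, G#, B); A#5 is not a chord tone.
It is approached by leap down from E6 and left by step up to B5.
Leap in, step out — an appoggiatura.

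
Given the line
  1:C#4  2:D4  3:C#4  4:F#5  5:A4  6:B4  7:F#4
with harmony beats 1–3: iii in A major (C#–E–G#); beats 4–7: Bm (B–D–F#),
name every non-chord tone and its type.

The harmony at that moment is C# minor triad (C#, E, G#); D4 is not a chord tone.
It is approached by step up from C#4 and left by step down to C#4.
Step away and step back to the same note — a neighbor tone (upper neighbor).
The harmony at that moment is B minor triad (B, D, F#); A4 is not a chord tone.
It is approached by leap down from F#5 and left by step up to B4.
Leap in, step out — an appoggiatura.

D4 (beat 2) — neighbor tone; A4 (beat 5) — appoggiatura.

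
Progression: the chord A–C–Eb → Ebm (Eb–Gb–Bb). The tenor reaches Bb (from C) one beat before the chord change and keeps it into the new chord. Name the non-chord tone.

Bb is an anticipation.

The harmony at that moment is A diminished triad (A, C, Eb); Bb is not a chord tone.
It is approached by step down from C and then sustained as the same pitch into the next harmony.
Arriving early and becoming a chord tone when the harmony changes — an anticipation.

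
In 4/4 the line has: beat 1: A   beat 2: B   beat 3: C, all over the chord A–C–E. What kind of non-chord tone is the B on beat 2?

Passing tone.

The harmony at that moment is A minor triad (A, C, E); B is not a chord tone.
It is approached by step up from A and left by step up to C.
Step in, step out in the same direction — a passing tone.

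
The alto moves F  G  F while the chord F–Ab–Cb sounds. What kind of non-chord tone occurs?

G is a neighbor tone.

The harmony at that moment is F diminished triad (F, Ab, Cb); G is not a chord tone.
It is approached by step up from F and left by step down to F.
Step away and step back to the same note — a neighbor tone (upper neighbor).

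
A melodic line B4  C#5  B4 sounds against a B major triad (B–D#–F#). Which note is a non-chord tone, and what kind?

C#5 is a neighbor tone.

The harmony at that moment is B major triad (B, D#, F#); C#5 is not a chord tone.
It is approached by step up from B4 and left by step down to B4.
Step away and step back to the same note — a neighbor tone (upper neighbor).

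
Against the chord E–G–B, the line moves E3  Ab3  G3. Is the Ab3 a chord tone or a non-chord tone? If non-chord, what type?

The harmony at that moment is E minor triad (E, G, B); Ab3 is not a chord tone.
It is approached by leap up from E3 and left by step down to G3.
Leap in, step out — an appoggiatura.

Non-chord tone — an appoggiatura.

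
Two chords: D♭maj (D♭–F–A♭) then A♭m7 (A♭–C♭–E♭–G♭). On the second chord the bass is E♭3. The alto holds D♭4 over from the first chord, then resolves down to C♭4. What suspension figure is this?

7–6 suspension.

At the second chord the bass is E♭3. The suspended D♭4 lies a seventh above the bass; after resolving down by step to C♭4, the interval above the bass becomes a sixth.
Suspension figures are named by those two intervals: 7–6.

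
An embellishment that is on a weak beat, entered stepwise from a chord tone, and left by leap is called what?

Approach: by step. Departure: by leap. Metric position: weak.
Step in, leap out, from a weak position — an escape tone (échappée). (It is the mirror image of the appoggiatura, which leaps in and steps out on a strong beat.)

Escape tone.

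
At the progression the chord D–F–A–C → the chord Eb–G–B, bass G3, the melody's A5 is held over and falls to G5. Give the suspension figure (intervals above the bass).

At the second chord the bass is G3. The suspended A5 lies a ninth above the bass; after resolving down by step to G5, the interval above the bass becomes an octave.
Suspension figures are named by those two intervals: 9–8.

9–8 suspension.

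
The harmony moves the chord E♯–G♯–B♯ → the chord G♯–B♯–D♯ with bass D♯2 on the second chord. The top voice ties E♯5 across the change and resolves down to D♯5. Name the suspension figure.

9–8 suspension.

At the second chord the bass is D♯2. The suspended E♯5 lies a ninth above the bass; after resolving down by step to D♯5, the interval above the bass becomes an octave.
Suspension figures are named by those two intervals: 9–8.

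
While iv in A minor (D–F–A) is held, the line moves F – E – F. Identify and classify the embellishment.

The harmony at that moment is D minor triad (D, F, A); E is not a chord tone.
It is approached by step down from F and left by step up to F.
Step away and step back to the same note — a neighbor tone (lower neighbor).

E is a neighbor tone.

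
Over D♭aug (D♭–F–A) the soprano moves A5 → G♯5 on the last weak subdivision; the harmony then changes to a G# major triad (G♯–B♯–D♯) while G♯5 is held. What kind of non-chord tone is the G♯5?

G♯5 is an anticipation.

The harmony at that moment is D♭ augmented triad (D♭, F, A); G♯5 is not a chord tone.
It is approached by step down from A5 and then sustained as the same pitch into the next harmony.
Arriving early and becoming a chord tone when the harmony changes — an anticipation.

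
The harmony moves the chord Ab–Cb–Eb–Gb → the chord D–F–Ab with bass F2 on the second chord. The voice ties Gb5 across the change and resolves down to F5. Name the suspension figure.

9–8 suspension.

At the second chord the bass is F2. The suspended Gb5 lies a ninth above the bass; after resolving down by step to F5, the interval above the bass becomes an octave.
Suspension figures are named by those two intervals: 9–8.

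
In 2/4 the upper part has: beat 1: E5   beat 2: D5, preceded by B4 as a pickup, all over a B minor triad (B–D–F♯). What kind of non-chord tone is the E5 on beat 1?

The harmony at that moment is B minor triad (B, D, F♯); E5 is not a chord tone.
It is approached by leap up from B4 and left by step down to D5.
Leap in, step out, metrically accented — an appoggiatura.

Appoggiatura.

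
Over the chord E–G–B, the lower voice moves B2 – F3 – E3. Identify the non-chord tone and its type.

F3 is an appoggiatura.

The harmony at that moment is E minor triad (E, G, B); F3 is not a chord tone.
It is approached by leap up from B2 and left by step down to E3.
Leap in, step out — an appoggiatura.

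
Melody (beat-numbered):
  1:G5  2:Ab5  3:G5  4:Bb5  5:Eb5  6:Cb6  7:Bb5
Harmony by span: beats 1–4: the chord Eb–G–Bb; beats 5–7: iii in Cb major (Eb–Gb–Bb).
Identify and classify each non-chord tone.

The harmony at that moment is Eb major triad (Eb, G, Bb); Ab5 is not a chord tone.
It is approached by step up from G5 and left by step down to G5.
Step away and step back to the same note — a neighbor tone (upper neighbor).
The harmony at that moment is Eb minor triad (Eb, Gb, Bb); Cb6 is not a chord tone.
It is approached by leap up from Eb5 and left by step down to Bb5.
Leap in, step out — an appoggiatura.

Ab5 (beat 2) — neighbor tone; Cb6 (beat 6) — appoggiatura.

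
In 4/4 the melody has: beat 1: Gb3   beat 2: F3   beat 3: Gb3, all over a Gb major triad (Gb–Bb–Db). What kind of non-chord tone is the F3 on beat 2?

Lower neighbor tone.

The harmony at that moment is Gb major triad (Gb, Bb, Db); F3 is not a chord tone.
It is approached by step down from Gb3 and left by step up to Gb3.
Step away and step back to the same note — a neighbor tone (lower neighbor).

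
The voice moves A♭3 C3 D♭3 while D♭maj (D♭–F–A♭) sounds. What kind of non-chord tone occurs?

The harmony at that moment is D♭ major triad (D♭, F, A♭); C3 is not a chord tone.
It is approached by leap down from A♭3 and left by step up to D♭3.
Leap in, step out — an appoggiatura.

C3 is an appoggiatura.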